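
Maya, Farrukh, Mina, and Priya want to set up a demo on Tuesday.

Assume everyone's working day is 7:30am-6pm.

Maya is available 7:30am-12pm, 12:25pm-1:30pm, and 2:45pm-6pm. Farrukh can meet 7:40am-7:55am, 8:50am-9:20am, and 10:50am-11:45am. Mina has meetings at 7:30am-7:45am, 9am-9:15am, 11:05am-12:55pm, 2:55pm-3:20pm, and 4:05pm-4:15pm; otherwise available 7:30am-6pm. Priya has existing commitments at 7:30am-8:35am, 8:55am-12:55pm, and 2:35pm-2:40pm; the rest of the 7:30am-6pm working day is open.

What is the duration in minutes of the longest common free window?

Mina free within 07:30–18:00: 07:45–09:00, 09:15–11:05, 12:55–14:55, 15:20–16:05, 16:15–18:00.
Priya free within 07:30–18:00: 08:35–08:55, 12:55–14:35, 14:40–18:00.
Maya ∩ Farrukh: 07:40–07:55, 08:50–09:20, 10:50–11:45.
Maya ∩ Farrukh ∩ Mina: 07:45–07:55, 08:50–09:00, 09:15–09:20, 10:50–11:05.
Maya ∩ Farrukh ∩ Mina ∩ Priya: 08:50–08:55.
Single common window of 5 minutes.

5 minutes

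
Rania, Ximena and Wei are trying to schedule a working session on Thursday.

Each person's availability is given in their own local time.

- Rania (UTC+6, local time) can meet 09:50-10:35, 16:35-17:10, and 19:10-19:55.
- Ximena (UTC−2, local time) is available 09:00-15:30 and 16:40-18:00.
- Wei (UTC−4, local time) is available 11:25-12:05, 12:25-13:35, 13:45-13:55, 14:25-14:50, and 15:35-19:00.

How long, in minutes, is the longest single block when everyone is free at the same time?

Rania → UTC: 03:50–04:35, 10:35–11:10, 13:10–13:55.
Ximena → UTC: 11:00–17:30, 18:40–20:00.
Wei → UTC: 15:25–16:05, 16:25–17:35, 17:45–17:55, 18:25–18:50, 19:35–23:00.
Rania ∩ Ximena: 11:00–11:10, 13:10–13:55.
Rania ∩ Ximena ∩ Wei: (none).
No common window.

0 minutes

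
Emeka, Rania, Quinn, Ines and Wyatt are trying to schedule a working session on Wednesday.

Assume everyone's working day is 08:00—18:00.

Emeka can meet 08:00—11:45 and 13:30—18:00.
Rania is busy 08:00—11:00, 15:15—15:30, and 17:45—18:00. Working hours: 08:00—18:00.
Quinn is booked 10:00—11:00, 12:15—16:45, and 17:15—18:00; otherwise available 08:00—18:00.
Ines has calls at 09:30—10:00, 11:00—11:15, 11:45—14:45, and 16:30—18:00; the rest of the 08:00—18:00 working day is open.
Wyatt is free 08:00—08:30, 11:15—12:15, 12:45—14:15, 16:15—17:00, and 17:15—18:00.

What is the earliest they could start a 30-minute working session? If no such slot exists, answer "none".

11:15

Rania free within 08:00–18:00: 11:00–15:15, 15:30–17:45.
Quinn free within 08:00–18:00: 08:00–10:00, 11:00–12:15, 16:45–17:15.
Ines free within 08:00–18:00: 08:00–09:30, 10:00–11:00, 11:15–11:45, 14:45–16:30.
Emeka ∩ Rania: 11:00–11:45, 13:30–15:15, 15:30–17:45.
Emeka ∩ Rania ∩ Quinn: 11:00–11:45, 16:45–17:15.
Emeka ∩ Rania ∩ Quinn ∩ Ines: 11:15–11:45.
Emeka ∩ Rania ∩ Quinn ∩ Ines ∩ Wyatt: 11:15–11:45.
Windows ≥ 30 min: 11:15–11:45.
Earliest such window starts at 11:15.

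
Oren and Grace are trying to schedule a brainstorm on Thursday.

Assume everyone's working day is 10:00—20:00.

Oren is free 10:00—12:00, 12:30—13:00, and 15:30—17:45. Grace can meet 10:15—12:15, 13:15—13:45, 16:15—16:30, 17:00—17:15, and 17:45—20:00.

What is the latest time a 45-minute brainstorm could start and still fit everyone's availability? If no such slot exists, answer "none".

Oren ∩ Grace: 10:15–12:00, 16:15–16:30, 17:00–17:15.
Windows ≥ 45 min: 10:15–12:00.
Latest start in the last window 10:15–12:00 is 12:00 − 45 min = 11:15.

11:15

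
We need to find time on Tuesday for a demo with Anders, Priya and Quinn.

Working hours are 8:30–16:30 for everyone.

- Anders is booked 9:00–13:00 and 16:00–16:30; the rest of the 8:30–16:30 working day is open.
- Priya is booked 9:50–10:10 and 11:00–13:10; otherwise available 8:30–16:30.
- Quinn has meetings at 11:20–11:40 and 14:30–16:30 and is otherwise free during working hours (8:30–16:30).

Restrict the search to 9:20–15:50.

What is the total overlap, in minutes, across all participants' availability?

Anders free within 08:30–16:30: 08:30–09:00, 13:00–16:00.
Priya free within 08:30–16:30: 08:30–09:50, 10:10–11:00, 13:10–16:30.
Quinn free within 08:30–16:30: 08:30–11:20, 11:40–14:30.
Anders ∩ Priya: 08:30–09:00, 13:10–16:00.
Anders ∩ Priya ∩ Quinn: 08:30–09:00, 13:10–14:30.
Restricted to 09:20–15:50: 13:10–14:30.
Total common minutes: 80.

80 minutes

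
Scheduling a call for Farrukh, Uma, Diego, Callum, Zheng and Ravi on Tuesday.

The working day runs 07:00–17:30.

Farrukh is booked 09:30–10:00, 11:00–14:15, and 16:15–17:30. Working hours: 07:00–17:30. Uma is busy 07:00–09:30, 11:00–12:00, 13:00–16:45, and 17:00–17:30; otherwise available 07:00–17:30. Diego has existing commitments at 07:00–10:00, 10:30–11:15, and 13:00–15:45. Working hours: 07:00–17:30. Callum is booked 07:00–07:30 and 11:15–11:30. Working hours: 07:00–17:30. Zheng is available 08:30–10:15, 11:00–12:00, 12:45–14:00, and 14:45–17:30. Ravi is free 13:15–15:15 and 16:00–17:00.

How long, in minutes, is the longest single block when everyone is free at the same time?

Farrukh free within 07:00–17:30: 07:00–09:30, 10:00–11:00, 14:15–16:15.
Uma free within 07:00–17:30: 09:30–11:00, 12:00–13:00, 16:45–17:00.
Diego free within 07:00–17:30: 10:00–10:30, 11:15–13:00, 15:45–17:30.
Callum free within 07:00–17:30: 07:30–11:15, 11:30–17:30.
Farrukh ∩ Uma: 10:00–11:00.
Farrukh ∩ Uma ∩ Diego: 10:00–10:30.
Farrukh ∩ Uma ∩ Diego ∩ Callum: 10:00–10:30.
Farrukh ∩ Uma ∩ Diego ∩ Callum ∩ Zheng: 10:00–10:15.
Farrukh ∩ Uma ∩ Diego ∩ Callum ∩ Zheng ∩ Ravi: (none).
No common window.

0 minutes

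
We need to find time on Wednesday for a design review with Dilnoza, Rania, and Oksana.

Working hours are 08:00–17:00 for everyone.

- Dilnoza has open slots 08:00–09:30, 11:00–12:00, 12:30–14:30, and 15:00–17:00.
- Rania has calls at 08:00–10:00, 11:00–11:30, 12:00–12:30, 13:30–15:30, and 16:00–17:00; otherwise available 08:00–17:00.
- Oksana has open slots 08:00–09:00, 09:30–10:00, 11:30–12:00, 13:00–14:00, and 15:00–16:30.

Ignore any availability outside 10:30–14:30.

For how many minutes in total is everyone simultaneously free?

Rania free within 08:00–17:00: 10:00–11:00, 11:30–12:00, 12:30–13:30, 15:30–16:00.
Dilnoza ∩ Rania: 11:30–12:00, 12:30–13:30, 15:30–16:00.
Dilnoza ∩ Rania ∩ Oksana: 11:30–12:00, 13:00–13:30, 15:30–16:00.
Restricted to 10:30–14:30: 11:30–12:00, 13:00–13:30.
Total common minutes: 30 + 30 = 60.

60 minutes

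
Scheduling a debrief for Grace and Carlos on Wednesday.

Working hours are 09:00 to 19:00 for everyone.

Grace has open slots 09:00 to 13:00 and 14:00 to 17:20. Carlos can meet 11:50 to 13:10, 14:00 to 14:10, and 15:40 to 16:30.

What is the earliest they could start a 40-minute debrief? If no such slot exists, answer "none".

Grace ∩ Carlos: 11:50–13:00, 14:00–14:10, 15:40–16:30.
Windows ≥ 40 min: 11:50–13:00, 15:40–16:30.
Earliest such window starts at 11:50.

11:50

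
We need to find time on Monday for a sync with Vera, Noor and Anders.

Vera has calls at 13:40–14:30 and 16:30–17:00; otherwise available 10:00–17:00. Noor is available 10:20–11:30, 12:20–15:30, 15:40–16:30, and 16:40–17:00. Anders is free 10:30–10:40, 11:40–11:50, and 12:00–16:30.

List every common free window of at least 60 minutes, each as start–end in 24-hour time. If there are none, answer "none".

12:20–13:40, 14:30–15:30

Vera free within 10:00–17:00: 10:00–13:40, 14:30–16:30.
Vera ∩ Noor: 10:20–11:30, 12:20–13:40, 14:30–15:30, 15:40–16:30.
Vera ∩ Noor ∩ Anders: 10:30–10:40, 12:20–13:40, 14:30–15:30, 15:40–16:30.
Windows ≥ 60 min: 12:20–13:40, 14:30–15:30.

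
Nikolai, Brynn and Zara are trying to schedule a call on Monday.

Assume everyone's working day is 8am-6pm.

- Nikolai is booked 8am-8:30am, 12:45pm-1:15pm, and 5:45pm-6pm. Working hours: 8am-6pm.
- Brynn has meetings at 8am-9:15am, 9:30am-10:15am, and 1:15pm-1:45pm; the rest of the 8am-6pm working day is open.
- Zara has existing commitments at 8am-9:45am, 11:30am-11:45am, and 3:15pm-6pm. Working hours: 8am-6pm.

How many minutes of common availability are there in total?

Nikolai free within 08:00–18:00: 08:30–12:45, 13:15–17:45.
Brynn free within 08:00–18:00: 09:15–09:30, 10:15–13:15, 13:45–18:00.
Zara free within 08:00–18:00: 09:45–11:30, 11:45–15:15.
Nikolai ∩ Brynn: 09:15–09:30, 10:15–12:45, 13:45–17:45.
Nikolai ∩ Brynn ∩ Zara: 10:15–11:30, 11:45–12:45, 13:45–15:15.
Total common minutes: 75 + 60 + 90 = 225.

225 minutes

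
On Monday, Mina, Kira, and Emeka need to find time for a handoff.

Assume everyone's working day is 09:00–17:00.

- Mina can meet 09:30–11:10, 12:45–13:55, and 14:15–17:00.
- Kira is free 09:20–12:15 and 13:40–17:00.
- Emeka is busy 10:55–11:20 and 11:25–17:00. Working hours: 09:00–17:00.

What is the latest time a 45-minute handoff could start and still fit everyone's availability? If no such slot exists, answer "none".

Emeka free within 09:00–17:00: 09:00–10:55, 11:20–11:25.
Mina ∩ Kira: 09:30–11:10, 13:40–13:55, 14:15–17:00.
Mina ∩ Kira ∩ Emeka: 09:30–10:55.
Windows ≥ 45 min: 09:30–10:55.
Latest start in the last window 09:30–10:55 is 10:55 − 45 min = 10:10.

10:10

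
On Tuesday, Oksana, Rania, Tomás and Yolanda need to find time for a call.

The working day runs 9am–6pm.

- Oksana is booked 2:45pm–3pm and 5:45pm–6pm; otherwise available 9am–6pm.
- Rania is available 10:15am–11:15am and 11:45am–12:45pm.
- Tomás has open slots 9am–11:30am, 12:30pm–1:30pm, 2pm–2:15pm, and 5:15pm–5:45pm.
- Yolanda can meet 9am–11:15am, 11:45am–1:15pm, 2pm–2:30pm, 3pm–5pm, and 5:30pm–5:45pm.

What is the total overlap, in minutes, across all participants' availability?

75 minutes

Oksana free within 09:00–18:00: 09:00–14:45, 15:00–17:45.
Oksana ∩ Rania: 10:15–11:15, 11:45–12:45.
Oksana ∩ Rania ∩ Tomás: 10:15–11:15, 12:30–12:45.
Oksana ∩ Rania ∩ Tomás ∩ Yolanda: 10:15–11:15, 12:30–12:45.
Total common minutes: 60 + 15 = 75.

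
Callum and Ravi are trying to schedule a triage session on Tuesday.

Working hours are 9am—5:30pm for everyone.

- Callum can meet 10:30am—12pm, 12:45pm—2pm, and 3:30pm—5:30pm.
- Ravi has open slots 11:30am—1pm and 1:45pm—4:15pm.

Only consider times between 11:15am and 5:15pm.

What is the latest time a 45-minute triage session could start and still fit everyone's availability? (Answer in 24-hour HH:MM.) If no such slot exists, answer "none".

15:30

Callum ∩ Ravi: 11:30–12:00, 12:45–13:00, 13:45–14:00, 15:30–16:15.
Restricted to 11:15–17:15: 11:30–12:00, 12:45–13:00, 13:45–14:00, 15:30–16:15.
Windows ≥ 45 min: 15:30–16:15.
Latest start in the last window 15:30–16:15 is 16:15 − 45 min = 15:30.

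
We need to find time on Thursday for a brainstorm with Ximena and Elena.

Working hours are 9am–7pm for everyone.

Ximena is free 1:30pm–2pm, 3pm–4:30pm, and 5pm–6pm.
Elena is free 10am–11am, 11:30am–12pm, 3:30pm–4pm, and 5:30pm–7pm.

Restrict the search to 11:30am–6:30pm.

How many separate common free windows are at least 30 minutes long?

Ximena ∩ Elena: 15:30–16:00, 17:30–18:00.
Restricted to 11:30–18:30: 15:30–16:00, 17:30–18:00.
Windows ≥ 30 min: 15:30–16:00, 17:30–18:00.
That's 2 windows.

2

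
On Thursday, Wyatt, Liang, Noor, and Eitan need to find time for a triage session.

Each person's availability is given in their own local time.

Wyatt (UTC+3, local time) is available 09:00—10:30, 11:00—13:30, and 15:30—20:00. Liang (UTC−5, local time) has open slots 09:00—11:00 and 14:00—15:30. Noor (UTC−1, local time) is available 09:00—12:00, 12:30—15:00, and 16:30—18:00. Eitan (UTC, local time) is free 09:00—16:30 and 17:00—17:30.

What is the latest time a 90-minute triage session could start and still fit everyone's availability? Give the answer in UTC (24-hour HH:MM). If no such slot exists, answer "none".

14:30

Wyatt → UTC: 06:00–07:30, 08:00–10:30, 12:30–17:00.
Liang → UTC: 14:00–16:00, 19:00–20:30.
Noor → UTC: 10:00–13:00, 13:30–16:00, 17:30–19:00.
Eitan → UTC: 09:00–16:30, 17:00–17:30.
Wyatt ∩ Liang: 14:00–16:00.
Wyatt ∩ Liang ∩ Noor: 14:00–16:00.
Wyatt ∩ Liang ∩ Noor ∩ Eitan: 14:00–16:00.
Windows ≥ 90 min: 14:00–16:00.
Latest start in the last window 14:00–16:00 is 16:00 − 90 min = 14:30.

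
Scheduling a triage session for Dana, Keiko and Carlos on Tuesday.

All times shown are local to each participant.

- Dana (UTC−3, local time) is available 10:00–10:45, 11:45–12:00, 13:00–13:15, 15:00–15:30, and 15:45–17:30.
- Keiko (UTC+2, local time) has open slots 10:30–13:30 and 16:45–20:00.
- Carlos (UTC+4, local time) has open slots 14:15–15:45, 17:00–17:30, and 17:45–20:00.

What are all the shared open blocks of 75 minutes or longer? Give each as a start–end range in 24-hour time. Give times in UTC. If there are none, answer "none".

none

Dana → UTC: 13:00–13:45, 14:45–15:00, 16:00–16:15, 18:00–18:30, 18:45–20:30.
Keiko → UTC: 08:30–11:30, 14:45–18:00.
Carlos → UTC: 10:15–11:45, 13:00–13:30, 13:45–16:00.
Dana ∩ Keiko: 14:45–15:00, 16:00–16:15.
Dana ∩ Keiko ∩ Carlos: 14:45–15:00.
Windows ≥ 75 min: (none).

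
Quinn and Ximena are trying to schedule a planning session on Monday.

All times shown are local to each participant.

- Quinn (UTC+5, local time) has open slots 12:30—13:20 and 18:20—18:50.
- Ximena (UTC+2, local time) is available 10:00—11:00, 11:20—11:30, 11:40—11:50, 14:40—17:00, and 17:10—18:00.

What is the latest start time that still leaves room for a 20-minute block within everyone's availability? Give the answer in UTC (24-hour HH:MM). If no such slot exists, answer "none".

13:30

Quinn → UTC: 07:30–08:20, 13:20–13:50.
Ximena → UTC: 08:00–09:00, 09:20–09:30, 09:40–09:50, 12:40–15:00, 15:10–16:00.
Quinn ∩ Ximena: 08:00–08:20, 13:20–13:50.
Windows ≥ 20 min: 08:00–08:20, 13:20–13:50.
Latest start in the last window 13:20–13:50 is 13:50 − 20 min = 13:30.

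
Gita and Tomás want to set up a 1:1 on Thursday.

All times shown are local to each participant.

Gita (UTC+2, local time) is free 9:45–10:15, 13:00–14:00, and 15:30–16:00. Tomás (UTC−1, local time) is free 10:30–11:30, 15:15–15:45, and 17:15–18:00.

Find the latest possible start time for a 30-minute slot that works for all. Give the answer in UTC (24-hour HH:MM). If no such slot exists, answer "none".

Gita → UTC: 07:45–08:15, 11:00–12:00, 13:30–14:00.
Tomás → UTC: 11:30–12:30, 16:15–16:45, 18:15–19:00.
Gita ∩ Tomás: 11:30–12:00.
Windows ≥ 30 min: 11:30–12:00.
Latest start in the last window 11:30–12:00 is 12:00 − 30 min = 11:30.

11:30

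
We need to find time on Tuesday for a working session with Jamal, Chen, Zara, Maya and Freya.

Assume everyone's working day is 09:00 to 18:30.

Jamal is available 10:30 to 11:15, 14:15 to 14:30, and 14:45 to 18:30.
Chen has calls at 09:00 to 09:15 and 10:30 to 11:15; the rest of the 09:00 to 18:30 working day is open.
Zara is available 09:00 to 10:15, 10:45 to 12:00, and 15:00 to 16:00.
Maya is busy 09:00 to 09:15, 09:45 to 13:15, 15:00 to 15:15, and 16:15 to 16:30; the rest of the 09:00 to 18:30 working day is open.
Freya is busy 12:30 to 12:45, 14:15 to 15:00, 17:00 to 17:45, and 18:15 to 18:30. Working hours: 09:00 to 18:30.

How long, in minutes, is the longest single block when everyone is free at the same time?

Chen free within 09:00–18:30: 09:15–10:30, 11:15–18:30.
Maya free within 09:00–18:30: 09:15–09:45, 13:15–15:00, 15:15–16:15, 16:30–18:30.
Freya free within 09:00–18:30: 09:00–12:30, 12:45–14:15, 15:00–17:00, 17:45–18:15.
Jamal ∩ Chen: 14:15–14:30, 14:45–18:30.
Jamal ∩ Chen ∩ Zara: 15:00–16:00.
Jamal ∩ Chen ∩ Zara ∩ Maya: 15:15–16:00.
Jamal ∩ Chen ∩ Zara ∩ Maya ∩ Freya: 15:15–16:00.
Single common window of 45 minutes.

45 minutes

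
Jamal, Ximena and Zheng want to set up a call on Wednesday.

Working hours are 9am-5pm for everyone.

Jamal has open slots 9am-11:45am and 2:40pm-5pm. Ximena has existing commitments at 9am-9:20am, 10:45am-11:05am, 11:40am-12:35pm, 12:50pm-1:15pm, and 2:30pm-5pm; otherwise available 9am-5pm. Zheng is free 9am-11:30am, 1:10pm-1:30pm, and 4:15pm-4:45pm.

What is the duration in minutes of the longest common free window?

85 minutes

Ximena free within 09:00–17:00: 09:20–10:45, 11:05–11:40, 12:35–12:50, 13:15–14:30.
Jamal ∩ Ximena: 09:20–10:45, 11:05–11:40.
Jamal ∩ Ximena ∩ Zheng: 09:20–10:45, 11:05–11:30.
Common window lengths: 85, 25 min; longest is 85.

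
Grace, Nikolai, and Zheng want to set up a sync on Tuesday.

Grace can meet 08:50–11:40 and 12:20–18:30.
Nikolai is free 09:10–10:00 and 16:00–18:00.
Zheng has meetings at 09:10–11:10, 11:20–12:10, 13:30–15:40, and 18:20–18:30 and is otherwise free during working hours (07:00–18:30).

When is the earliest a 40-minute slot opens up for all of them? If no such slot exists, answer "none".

Zheng free within 07:00–18:30: 07:00–09:10, 11:10–11:20, 12:10–13:30, 15:40–18:20.
Grace ∩ Nikolai: 09:10–10:00, 16:00–18:00.
Grace ∩ Nikolai ∩ Zheng: 16:00–18:00.
Windows ≥ 40 min: 16:00–18:00.
Earliest such window starts at 16:00.

16:00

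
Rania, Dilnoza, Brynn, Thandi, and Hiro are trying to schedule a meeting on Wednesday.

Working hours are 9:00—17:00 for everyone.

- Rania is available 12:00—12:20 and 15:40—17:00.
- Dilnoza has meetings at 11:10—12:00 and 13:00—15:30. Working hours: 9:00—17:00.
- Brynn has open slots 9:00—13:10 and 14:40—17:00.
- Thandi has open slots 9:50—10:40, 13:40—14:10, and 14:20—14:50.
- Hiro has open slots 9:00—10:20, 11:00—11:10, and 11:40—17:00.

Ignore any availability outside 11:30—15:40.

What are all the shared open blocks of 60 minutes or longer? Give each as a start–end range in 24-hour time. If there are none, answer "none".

Dilnoza free within 09:00–17:00: 09:00–11:10, 12:00–13:00, 15:30–17:00.
Rania ∩ Dilnoza: 12:00–12:20, 15:40–17:00.
Rania ∩ Dilnoza ∩ Brynn: 12:00–12:20, 15:40–17:00.
Rania ∩ Dilnoza ∩ Brynn ∩ Thandi: (none).
Rania ∩ Dilnoza ∩ Brynn ∩ Thandi ∩ Hiro: (none).
Restricted to 11:30–15:40: (none).
Windows ≥ 60 min: (none).

none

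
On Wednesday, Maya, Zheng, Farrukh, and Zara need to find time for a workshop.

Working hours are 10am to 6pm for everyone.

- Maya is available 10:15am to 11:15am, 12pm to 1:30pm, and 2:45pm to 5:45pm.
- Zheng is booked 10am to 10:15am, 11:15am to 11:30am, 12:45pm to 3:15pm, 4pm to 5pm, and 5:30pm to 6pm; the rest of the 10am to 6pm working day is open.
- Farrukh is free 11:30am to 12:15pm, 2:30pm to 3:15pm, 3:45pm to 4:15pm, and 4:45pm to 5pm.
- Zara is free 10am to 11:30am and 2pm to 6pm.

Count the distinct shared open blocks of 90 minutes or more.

0

Zheng free within 10:00–18:00: 10:15–11:15, 11:30–12:45, 15:15–16:00, 17:00–17:30.
Maya ∩ Zheng: 10:15–11:15, 12:00–12:45, 15:15–16:00, 17:00–17:30.
Maya ∩ Zheng ∩ Farrukh: 12:00–12:15, 15:45–16:00.
Maya ∩ Zheng ∩ Farrukh ∩ Zara: 15:45–16:00.
Windows ≥ 90 min: (none).
That's 0 windows.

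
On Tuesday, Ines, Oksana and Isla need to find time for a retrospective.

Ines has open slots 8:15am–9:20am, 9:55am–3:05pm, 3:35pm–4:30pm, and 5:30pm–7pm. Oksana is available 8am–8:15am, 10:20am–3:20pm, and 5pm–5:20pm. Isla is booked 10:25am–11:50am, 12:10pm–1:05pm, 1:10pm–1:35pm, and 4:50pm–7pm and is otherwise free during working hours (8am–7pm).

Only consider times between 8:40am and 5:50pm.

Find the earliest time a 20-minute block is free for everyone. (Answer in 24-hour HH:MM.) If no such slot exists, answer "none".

Isla free within 08:00–19:00: 08:00–10:25, 11:50–12:10, 13:05–13:10, 13:35–16:50.
Ines ∩ Oksana: 10:20–15:05.
Ines ∩ Oksana ∩ Isla: 10:20–10:25, 11:50–12:10, 13:05–13:10, 13:35–15:05.
Restricted to 08:40–17:50: 10:20–10:25, 11:50–12:10, 13:05–13:10, 13:35–15:05.
Windows ≥ 20 min: 11:50–12:10, 13:35–15:05.
Earliest such window starts at 11:50.

11:50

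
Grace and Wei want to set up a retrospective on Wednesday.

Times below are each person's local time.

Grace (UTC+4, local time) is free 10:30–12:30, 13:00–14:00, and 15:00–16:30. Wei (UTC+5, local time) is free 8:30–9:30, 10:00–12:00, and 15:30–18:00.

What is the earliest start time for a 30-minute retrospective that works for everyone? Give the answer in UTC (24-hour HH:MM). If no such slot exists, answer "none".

Grace → UTC: 06:30–08:30, 09:00–10:00, 11:00–12:30.
Wei → UTC: 03:30–04:30, 05:00–07:00, 10:30–13:00.
Grace ∩ Wei: 06:30–07:00, 11:00–12:30.
Windows ≥ 30 min: 06:30–07:00, 11:00–12:30.
Earliest such window starts at 06:30.

06:30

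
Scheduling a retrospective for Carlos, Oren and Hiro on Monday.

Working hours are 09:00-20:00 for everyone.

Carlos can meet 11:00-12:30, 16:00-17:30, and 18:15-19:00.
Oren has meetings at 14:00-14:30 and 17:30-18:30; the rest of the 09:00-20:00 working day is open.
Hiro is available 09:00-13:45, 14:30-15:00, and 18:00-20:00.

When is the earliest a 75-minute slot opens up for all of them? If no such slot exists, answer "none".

Oren free within 09:00–20:00: 09:00–14:00, 14:30–17:30, 18:30–20:00.
Carlos ∩ Oren: 11:00–12:30, 16:00–17:30, 18:30–19:00.
Carlos ∩ Oren ∩ Hiro: 11:00–12:30, 18:30–19:00.
Windows ≥ 75 min: 11:00–12:30.
Earliest such window starts at 11:00.

11:00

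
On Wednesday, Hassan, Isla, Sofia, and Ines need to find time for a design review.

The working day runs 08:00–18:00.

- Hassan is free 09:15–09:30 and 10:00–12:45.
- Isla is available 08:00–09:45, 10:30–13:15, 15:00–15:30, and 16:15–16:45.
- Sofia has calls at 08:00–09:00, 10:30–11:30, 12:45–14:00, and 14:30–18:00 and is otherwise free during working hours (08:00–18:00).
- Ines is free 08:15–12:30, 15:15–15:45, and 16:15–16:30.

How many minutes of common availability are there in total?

75 minutes

Sofia free within 08:00–18:00: 09:00–10:30, 11:30–12:45, 14:00–14:30.
Hassan ∩ Isla: 09:15–09:30, 10:30–12:45.
Hassan ∩ Isla ∩ Sofia: 09:15–09:30, 11:30–12:45.
Hassan ∩ Isla ∩ Sofia ∩ Ines: 09:15–09:30, 11:30–12:30.
Total common minutes: 15 + 60 = 75.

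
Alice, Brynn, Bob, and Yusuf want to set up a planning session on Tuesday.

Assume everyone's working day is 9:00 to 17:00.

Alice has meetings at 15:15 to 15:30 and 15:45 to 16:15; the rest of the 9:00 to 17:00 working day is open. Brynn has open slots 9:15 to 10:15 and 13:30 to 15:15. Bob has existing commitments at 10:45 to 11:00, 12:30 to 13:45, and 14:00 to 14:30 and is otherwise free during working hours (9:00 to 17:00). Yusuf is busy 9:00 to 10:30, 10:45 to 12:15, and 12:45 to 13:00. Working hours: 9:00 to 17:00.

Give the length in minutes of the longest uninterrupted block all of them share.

45 minutes

Alice free within 09:00–17:00: 09:00–15:15, 15:30–15:45, 16:15–17:00.
Bob free within 09:00–17:00: 09:00–10:45, 11:00–12:30, 13:45–14:00, 14:30–17:00.
Yusuf free within 09:00–17:00: 10:30–10:45, 12:15–12:45, 13:00–17:00.
Alice ∩ Brynn: 09:15–10:15, 13:30–15:15.
Alice ∩ Brynn ∩ Bob: 09:15–10:15, 13:45–14:00, 14:30–15:15.
Alice ∩ Brynn ∩ Bob ∩ Yusuf: 13:45–14:00, 14:30–15:15.
Common window lengths: 15, 45 min; longest is 45.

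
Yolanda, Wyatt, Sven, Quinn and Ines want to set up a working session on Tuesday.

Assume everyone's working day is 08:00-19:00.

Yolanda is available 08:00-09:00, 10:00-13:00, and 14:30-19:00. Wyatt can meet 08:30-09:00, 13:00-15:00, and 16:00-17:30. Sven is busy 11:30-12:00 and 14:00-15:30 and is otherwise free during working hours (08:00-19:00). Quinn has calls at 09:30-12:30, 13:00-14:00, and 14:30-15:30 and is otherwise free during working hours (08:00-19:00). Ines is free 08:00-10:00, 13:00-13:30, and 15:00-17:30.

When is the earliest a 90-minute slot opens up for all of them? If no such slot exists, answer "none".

16:00

Sven free within 08:00–19:00: 08:00–11:30, 12:00–14:00, 15:30–19:00.
Quinn free within 08:00–19:00: 08:00–09:30, 12:30–13:00, 14:00–14:30, 15:30–19:00.
Yolanda ∩ Wyatt: 08:30–09:00, 14:30–15:00, 16:00–17:30.
Yolanda ∩ Wyatt ∩ Sven: 08:30–09:00, 16:00–17:30.
Yolanda ∩ Wyatt ∩ Sven ∩ Quinn: 08:30–09:00, 16:00–17:30.
Yolanda ∩ Wyatt ∩ Sven ∩ Quinn ∩ Ines: 08:30–09:00, 16:00–17:30.
Windows ≥ 90 min: 16:00–17:30.
Earliest such window starts at 16:00.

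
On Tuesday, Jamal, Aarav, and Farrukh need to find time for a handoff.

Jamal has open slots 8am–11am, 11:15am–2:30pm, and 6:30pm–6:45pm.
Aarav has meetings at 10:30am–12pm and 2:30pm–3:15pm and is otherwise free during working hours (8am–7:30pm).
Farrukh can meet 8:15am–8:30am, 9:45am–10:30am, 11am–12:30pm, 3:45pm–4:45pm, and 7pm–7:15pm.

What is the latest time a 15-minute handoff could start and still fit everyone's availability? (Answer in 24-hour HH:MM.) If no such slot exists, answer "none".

12:15

Aarav free within 08:00–19:30: 08:00–10:30, 12:00–14:30, 15:15–19:30.
Jamal ∩ Aarav: 08:00–10:30, 12:00–14:30, 18:30–18:45.
Jamal ∩ Aarav ∩ Farrukh: 08:15–08:30, 09:45–10:30, 12:00–12:30.
Windows ≥ 15 min: 08:15–08:30, 09:45–10:30, 12:00–12:30.
Latest start in the last window 12:00–12:30 is 12:30 − 15 min = 12:15.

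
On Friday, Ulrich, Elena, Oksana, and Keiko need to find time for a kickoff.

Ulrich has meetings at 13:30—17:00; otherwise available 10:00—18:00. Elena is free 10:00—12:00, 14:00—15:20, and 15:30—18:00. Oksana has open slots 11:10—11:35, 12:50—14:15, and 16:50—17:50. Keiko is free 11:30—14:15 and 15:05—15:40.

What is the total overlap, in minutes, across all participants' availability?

Ulrich free within 10:00–18:00: 10:00–13:30, 17:00–18:00.
Ulrich ∩ Elena: 10:00–12:00, 17:00–18:00.
Ulrich ∩ Elena ∩ Oksana: 11:10–11:35, 17:00–17:50.
Ulrich ∩ Elena ∩ Oksana ∩ Keiko: 11:30–11:35.
Total common minutes: 5.

5 minutes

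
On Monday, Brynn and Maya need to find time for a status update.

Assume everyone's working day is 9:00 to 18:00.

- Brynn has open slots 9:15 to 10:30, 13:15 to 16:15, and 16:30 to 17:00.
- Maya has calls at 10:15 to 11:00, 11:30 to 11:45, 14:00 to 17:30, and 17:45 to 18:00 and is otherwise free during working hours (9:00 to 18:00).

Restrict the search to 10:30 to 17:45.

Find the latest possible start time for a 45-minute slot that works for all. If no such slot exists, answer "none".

Maya free within 09:00–18:00: 09:00–10:15, 11:00–11:30, 11:45–14:00, 17:30–17:45.
Brynn ∩ Maya: 09:15–10:15, 13:15–14:00.
Restricted to 10:30–17:45: 13:15–14:00.
Windows ≥ 45 min: 13:15–14:00.
Latest start in the last window 13:15–14:00 is 14:00 − 45 min = 13:15.

13:15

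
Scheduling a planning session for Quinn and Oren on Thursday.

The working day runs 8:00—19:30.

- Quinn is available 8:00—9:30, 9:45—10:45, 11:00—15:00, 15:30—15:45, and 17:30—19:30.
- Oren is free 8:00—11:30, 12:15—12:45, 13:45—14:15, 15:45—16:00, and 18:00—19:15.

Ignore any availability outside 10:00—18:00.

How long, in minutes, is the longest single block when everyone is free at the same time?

Quinn ∩ Oren: 08:00–09:30, 09:45–10:45, 11:00–11:30, 12:15–12:45, 13:45–14:15, 18:00–19:15.
Restricted to 10:00–18:00: 10:00–10:45, 11:00–11:30, 12:15–12:45, 13:45–14:15.
Common window lengths: 45, 30, 30, 30 min; longest is 45.

45 minutes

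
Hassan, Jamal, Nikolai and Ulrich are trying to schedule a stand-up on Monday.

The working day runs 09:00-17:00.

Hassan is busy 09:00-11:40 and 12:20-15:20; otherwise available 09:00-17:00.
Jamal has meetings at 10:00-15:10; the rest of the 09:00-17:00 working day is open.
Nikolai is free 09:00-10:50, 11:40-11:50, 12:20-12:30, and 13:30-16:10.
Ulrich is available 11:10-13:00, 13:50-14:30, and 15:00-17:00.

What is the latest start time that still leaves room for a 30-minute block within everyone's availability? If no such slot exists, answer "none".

Hassan free within 09:00–17:00: 11:40–12:20, 15:20–17:00.
Jamal free within 09:00–17:00: 09:00–10:00, 15:10–17:00.
Hassan ∩ Jamal: 15:20–17:00.
Hassan ∩ Jamal ∩ Nikolai: 15:20–16:10.
Hassan ∩ Jamal ∩ Nikolai ∩ Ulrich: 15:20–16:10.
Windows ≥ 30 min: 15:20–16:10.
Latest start in the last window 15:20–16:10 is 16:10 − 30 min = 15:40.

15:40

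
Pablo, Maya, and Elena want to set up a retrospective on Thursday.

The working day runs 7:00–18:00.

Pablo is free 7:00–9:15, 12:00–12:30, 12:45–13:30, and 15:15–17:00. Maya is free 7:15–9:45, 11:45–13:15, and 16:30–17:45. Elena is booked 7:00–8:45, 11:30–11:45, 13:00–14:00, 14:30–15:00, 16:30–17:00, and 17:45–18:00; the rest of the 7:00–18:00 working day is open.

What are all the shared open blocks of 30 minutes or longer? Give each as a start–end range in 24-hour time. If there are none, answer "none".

Elena free within 07:00–18:00: 08:45–11:30, 11:45–13:00, 14:00–14:30, 15:00–16:30, 17:00–17:45.
Pablo ∩ Maya: 07:15–09:15, 12:00–12:30, 12:45–13:15, 16:30–17:00.
Pablo ∩ Maya ∩ Elena: 08:45–09:15, 12:00–12:30, 12:45–13:00.
Windows ≥ 30 min: 08:45–09:15, 12:00–12:30.

08:45–09:15, 12:00–12:30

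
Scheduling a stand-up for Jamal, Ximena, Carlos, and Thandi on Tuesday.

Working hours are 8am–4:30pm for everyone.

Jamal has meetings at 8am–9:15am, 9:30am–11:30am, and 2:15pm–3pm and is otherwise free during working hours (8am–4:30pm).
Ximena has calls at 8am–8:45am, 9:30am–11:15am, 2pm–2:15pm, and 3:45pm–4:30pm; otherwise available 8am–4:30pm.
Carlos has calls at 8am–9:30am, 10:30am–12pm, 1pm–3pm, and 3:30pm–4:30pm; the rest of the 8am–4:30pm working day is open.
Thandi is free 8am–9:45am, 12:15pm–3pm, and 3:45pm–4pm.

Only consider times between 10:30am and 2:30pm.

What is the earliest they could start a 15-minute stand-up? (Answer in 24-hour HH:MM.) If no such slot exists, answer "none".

12:15

Jamal free within 08:00–16:30: 09:15–09:30, 11:30–14:15, 15:00–16:30.
Ximena free within 08:00–16:30: 08:45–09:30, 11:15–14:00, 14:15–15:45.
Carlos free within 08:00–16:30: 09:30–10:30, 12:00–13:00, 15:00–15:30.
Jamal ∩ Ximena: 09:15–09:30, 11:30–14:00, 15:00–15:45.
Jamal ∩ Ximena ∩ Carlos: 12:00–13:00, 15:00–15:30.
Jamal ∩ Ximena ∩ Carlos ∩ Thandi: 12:15–13:00.
Restricted to 10:30–14:30: 12:15–13:00.
Windows ≥ 15 min: 12:15–13:00.
Earliest such window starts at 12:15.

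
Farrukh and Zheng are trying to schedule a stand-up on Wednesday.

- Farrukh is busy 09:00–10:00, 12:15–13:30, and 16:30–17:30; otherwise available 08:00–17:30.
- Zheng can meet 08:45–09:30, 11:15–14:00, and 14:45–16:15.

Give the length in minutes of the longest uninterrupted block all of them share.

90 minutes

Farrukh free within 08:00–17:30: 08:00–09:00, 10:00–12:15, 13:30–16:30.
Farrukh ∩ Zheng: 08:45–09:00, 11:15–12:15, 13:30–14:00, 14:45–16:15.
Common window lengths: 15, 60, 30, 90 min; longest is 90.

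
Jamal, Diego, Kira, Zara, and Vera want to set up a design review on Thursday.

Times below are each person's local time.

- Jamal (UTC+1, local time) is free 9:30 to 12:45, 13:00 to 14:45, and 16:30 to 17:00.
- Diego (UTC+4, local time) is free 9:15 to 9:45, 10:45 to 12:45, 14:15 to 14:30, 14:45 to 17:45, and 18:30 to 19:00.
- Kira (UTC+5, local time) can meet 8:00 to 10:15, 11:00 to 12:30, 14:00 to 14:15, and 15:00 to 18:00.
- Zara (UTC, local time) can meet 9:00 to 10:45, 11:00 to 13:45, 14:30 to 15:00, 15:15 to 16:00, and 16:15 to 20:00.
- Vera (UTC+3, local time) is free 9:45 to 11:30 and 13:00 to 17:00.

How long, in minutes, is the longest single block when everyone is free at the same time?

60 minutes

Jamal → UTC: 08:30–11:45, 12:00–13:45, 15:30–16:00.
Diego → UTC: 05:15–05:45, 06:45–08:45, 10:15–10:30, 10:45–13:45, 14:30–15:00.
Kira → UTC: 03:00–05:15, 06:00–07:30, 09:00–09:15, 10:00–13:00.
Zara → UTC: 09:00–10:45, 11:00–13:45, 14:30–15:00, 15:15–16:00, 16:15–20:00.
Vera → UTC: 06:45–08:30, 10:00–14:00.
Jamal ∩ Diego: 08:30–08:45, 10:15–10:30, 10:45–11:45, 12:00–13:45.
Jamal ∩ Diego ∩ Kira: 10:15–10:30, 10:45–11:45, 12:00–13:00.
Jamal ∩ Diego ∩ Kira ∩ Zara: 10:15–10:30, 11:00–11:45, 12:00–13:00.
Jamal ∩ Diego ∩ Kira ∩ Zara ∩ Vera: 10:15–10:30, 11:00–11:45, 12:00–13:00.
Common window lengths: 15, 45, 60 min; longest is 60.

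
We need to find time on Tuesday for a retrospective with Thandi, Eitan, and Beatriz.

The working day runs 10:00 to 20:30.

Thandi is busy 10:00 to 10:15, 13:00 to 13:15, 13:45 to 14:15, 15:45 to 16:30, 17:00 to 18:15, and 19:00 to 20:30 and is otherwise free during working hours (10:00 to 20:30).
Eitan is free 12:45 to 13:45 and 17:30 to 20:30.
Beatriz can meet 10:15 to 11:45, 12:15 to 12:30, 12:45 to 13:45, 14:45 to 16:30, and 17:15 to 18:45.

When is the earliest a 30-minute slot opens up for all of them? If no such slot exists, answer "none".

13:15

Thandi free within 10:00–20:30: 10:15–13:00, 13:15–13:45, 14:15–15:45, 16:30–17:00, 18:15–19:00.
Thandi ∩ Eitan: 12:45–13:00, 13:15–13:45, 18:15–19:00.
Thandi ∩ Eitan ∩ Beatriz: 12:45–13:00, 13:15–13:45, 18:15–18:45.
Windows ≥ 30 min: 13:15–13:45, 18:15–18:45.
Earliest such window starts at 13:15.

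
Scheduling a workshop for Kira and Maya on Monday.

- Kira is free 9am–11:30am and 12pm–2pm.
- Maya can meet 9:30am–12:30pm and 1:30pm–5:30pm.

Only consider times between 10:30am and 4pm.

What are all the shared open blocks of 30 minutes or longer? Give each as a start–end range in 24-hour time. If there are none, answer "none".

Kira ∩ Maya: 09:30–11:30, 12:00–12:30, 13:30–14:00.
Restricted to 10:30–16:00: 10:30–11:30, 12:00–12:30, 13:30–14:00.
Windows ≥ 30 min: 10:30–11:30, 12:00–12:30, 13:30–14:00.

10:30–11:30, 12:00–12:30, 13:30–14:00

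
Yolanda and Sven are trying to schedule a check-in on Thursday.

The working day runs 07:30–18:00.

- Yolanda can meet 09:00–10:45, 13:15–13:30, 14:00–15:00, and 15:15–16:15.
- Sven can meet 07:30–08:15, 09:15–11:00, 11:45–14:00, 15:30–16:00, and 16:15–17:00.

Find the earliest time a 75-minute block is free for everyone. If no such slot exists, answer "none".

09:15

Yolanda ∩ Sven: 09:15–10:45, 13:15–13:30, 15:30–16:00.
Windows ≥ 75 min: 09:15–10:45.
Earliest such window starts at 09:15.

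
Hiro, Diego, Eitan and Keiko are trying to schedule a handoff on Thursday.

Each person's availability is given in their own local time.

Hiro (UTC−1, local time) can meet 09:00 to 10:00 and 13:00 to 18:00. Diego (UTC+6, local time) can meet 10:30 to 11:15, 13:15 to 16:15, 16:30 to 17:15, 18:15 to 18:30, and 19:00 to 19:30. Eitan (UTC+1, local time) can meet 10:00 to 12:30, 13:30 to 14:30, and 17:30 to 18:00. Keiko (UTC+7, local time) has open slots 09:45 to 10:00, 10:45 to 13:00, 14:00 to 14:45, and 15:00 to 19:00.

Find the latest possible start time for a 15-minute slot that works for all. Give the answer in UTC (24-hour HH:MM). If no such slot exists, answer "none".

10:45

Hiro → UTC: 10:00–11:00, 14:00–19:00.
Diego → UTC: 04:30–05:15, 07:15–10:15, 10:30–11:15, 12:15–12:30, 13:00–13:30.
Eitan → UTC: 09:00–11:30, 12:30–13:30, 16:30–17:00.
Keiko → UTC: 02:45–03:00, 03:45–06:00, 07:00–07:45, 08:00–12:00.
Hiro ∩ Diego: 10:00–10:15, 10:30–11:00.
Hiro ∩ Diego ∩ Eitan: 10:00–10:15, 10:30–11:00.
Hiro ∩ Diego ∩ Eitan ∩ Keiko: 10:00–10:15, 10:30–11:00.
Windows ≥ 15 min: 10:00–10:15, 10:30–11:00.
Latest start in the last window 10:30–11:00 is 11:00 − 15 min = 10:45.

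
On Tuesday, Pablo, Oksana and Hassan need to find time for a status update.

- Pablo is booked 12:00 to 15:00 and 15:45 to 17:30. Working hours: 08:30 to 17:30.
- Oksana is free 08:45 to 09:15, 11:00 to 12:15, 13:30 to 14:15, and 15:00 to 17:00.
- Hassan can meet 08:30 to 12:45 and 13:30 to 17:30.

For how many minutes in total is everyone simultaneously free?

Pablo free within 08:30–17:30: 08:30–12:00, 15:00–15:45.
Pablo ∩ Oksana: 08:45–09:15, 11:00–12:00, 15:00–15:45.
Pablo ∩ Oksana ∩ Hassan: 08:45–09:15, 11:00–12:00, 15:00–15:45.
Total common minutes: 30 + 60 + 45 = 135.

135 minutes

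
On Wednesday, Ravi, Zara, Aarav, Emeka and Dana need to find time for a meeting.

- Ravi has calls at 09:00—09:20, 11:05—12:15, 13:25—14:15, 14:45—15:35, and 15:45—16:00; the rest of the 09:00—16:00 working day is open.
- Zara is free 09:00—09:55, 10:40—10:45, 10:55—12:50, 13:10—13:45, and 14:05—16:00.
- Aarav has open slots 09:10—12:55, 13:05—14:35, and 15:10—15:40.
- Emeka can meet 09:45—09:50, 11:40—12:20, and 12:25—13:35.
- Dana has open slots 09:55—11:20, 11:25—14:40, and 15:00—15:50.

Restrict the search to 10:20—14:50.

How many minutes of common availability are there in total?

45 minutes

Ravi free within 09:00–16:00: 09:20–11:05, 12:15–13:25, 14:15–14:45, 15:35–15:45.
Ravi ∩ Zara: 09:20–09:55, 10:40–10:45, 10:55–11:05, 12:15–12:50, 13:10–13:25, 14:15–14:45, 15:35–15:45.
Ravi ∩ Zara ∩ Aarav: 09:20–09:55, 10:40–10:45, 10:55–11:05, 12:15–12:50, 13:10–13:25, 14:15–14:35, 15:35–15:40.
Ravi ∩ Zara ∩ Aarav ∩ Emeka: 09:45–09:50, 12:15–12:20, 12:25–12:50, 13:10–13:25.
Ravi ∩ Zara ∩ Aarav ∩ Emeka ∩ Dana: 12:15–12:20, 12:25–12:50, 13:10–13:25.
Restricted to 10:20–14:50: 12:15–12:20, 12:25–12:50, 13:10–13:25.
Total common minutes: 5 + 25 + 15 = 45.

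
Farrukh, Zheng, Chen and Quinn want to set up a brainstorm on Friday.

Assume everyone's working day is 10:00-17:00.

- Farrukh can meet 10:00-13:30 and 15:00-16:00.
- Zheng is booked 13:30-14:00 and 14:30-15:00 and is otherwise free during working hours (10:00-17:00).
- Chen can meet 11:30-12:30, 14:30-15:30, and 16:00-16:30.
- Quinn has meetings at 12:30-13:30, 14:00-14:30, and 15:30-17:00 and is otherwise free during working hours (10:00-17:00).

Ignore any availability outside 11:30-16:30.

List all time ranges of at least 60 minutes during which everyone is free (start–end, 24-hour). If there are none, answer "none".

Zheng free within 10:00–17:00: 10:00–13:30, 14:00–14:30, 15:00–17:00.
Quinn free within 10:00–17:00: 10:00–12:30, 13:30–14:00, 14:30–15:30.
Farrukh ∩ Zheng: 10:00–13:30, 15:00–16:00.
Farrukh ∩ Zheng ∩ Chen: 11:30–12:30, 15:00–15:30.
Farrukh ∩ Zheng ∩ Chen ∩ Quinn: 11:30–12:30, 15:00–15:30.
Restricted to 11:30–16:30: 11:30–12:30, 15:00–15:30.
Windows ≥ 60 min: 11:30–12:30.

11:30–12:30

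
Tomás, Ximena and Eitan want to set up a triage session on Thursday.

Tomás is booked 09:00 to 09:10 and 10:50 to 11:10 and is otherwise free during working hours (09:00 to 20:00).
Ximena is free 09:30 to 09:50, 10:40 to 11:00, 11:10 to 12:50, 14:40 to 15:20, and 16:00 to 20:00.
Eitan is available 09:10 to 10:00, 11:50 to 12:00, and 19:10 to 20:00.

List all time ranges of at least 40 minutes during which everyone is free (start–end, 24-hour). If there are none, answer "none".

Tomás free within 09:00–20:00: 09:10–10:50, 11:10–20:00.
Tomás ∩ Ximena: 09:30–09:50, 10:40–10:50, 11:10–12:50, 14:40–15:20, 16:00–20:00.
Tomás ∩ Ximena ∩ Eitan: 09:30–09:50, 11:50–12:00, 19:10–20:00.
Windows ≥ 40 min: 19:10–20:00.

19:10–20:00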